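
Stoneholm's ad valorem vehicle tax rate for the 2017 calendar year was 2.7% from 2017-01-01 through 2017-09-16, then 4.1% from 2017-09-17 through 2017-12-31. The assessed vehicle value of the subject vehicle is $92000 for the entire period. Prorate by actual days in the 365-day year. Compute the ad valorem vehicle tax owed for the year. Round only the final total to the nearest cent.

2017-01-01 to 2017-09-16: 259 days at 2.7% → $92000 × 2.7% × 259/365 = $1762.6192
2017-09-17 to 2017-12-31: 106 days at 4.1% → $92000 × 4.1% × 106/365 = $1095.4301
Total = $2858.0493

$2858.05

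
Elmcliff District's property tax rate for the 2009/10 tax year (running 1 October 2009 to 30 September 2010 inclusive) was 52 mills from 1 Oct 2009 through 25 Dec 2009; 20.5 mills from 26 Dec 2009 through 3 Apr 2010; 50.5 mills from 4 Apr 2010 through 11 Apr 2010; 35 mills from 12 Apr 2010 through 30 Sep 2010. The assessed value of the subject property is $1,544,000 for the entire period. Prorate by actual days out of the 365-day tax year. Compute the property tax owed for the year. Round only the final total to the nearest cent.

$54,676.64

1 Oct – 25 Dec 2009: 86 days at 52 mills → $1,544,000 × 5.2% × 86/365 = $18,917.1726
26 Dec 2009 – 3 Apr 2010: 99 days at 20.5 mills → $1,544,000 × 2.05% × 99/365 = $8,585.0630
4 Apr – 11 Apr 2010: 8 days at 50.5 mills → $1,544,000 × 5.05% × 8/365 = $1,708.9753
12 Apr – 30 Sep 2010: 172 days at 35 mills → $1,544,000 × 3.5% × 172/365 = $25,465.4247
Total = $54,676.6356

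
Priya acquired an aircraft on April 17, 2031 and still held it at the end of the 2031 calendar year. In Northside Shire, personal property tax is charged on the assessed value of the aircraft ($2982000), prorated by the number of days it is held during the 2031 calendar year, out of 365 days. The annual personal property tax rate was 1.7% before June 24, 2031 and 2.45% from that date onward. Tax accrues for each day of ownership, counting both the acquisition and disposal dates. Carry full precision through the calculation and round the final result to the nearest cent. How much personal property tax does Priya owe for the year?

April 17 – June 23, 2031: 68 days at 1.7% → $2982000 × 1.7% × 68/365 = $9444.3616
June 24 – December 31, 2031: 191 days at 2.45% → $2982000 × 2.45% × 191/365 = $38230.8740
Total = $47675.2356

$47675.24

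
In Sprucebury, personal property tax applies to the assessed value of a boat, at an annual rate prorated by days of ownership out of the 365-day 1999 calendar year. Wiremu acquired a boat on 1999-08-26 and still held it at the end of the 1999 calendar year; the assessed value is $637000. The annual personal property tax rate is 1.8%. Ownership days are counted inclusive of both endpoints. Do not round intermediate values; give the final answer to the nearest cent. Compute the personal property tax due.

Days held (1999-08-26 to 1999-12-31): 128 out of 365
Tax = $637000 × 1.8% × 128/365 = $4020.9534

$4020.95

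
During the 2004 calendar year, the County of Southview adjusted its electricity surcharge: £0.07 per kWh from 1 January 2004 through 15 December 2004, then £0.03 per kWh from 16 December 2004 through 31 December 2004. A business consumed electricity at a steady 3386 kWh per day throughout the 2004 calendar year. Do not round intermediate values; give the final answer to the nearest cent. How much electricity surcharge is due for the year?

1 January – 15 December 2004: 350 days × 3386 kWh/day = 1,185,100 kWh at £0.07/kWh → £82,957.00
16 December – 31 December 2004: 16 days × 3386 kWh/day = 54,176 kWh at £0.03/kWh → £1,625.28

£84,582.28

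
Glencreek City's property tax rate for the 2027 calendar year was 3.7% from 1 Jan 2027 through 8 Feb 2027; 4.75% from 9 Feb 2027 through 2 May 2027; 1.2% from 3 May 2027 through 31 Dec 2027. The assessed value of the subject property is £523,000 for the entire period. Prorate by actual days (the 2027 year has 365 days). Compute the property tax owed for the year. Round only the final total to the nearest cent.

1 Jan – 8 Feb 2027: 39 days at 3.7% → £523,000 × 3.7% × 39/365 = £2,067.6411
9 Feb – 2 May 2027: 83 days at 4.75% → £523,000 × 4.75% × 83/365 = £5,649.1164
3 May – 31 Dec 2027: 243 days at 1.2% → £523,000 × 1.2% × 243/365 = £4,178.2685
Total = £11,895.0260

£11,895.03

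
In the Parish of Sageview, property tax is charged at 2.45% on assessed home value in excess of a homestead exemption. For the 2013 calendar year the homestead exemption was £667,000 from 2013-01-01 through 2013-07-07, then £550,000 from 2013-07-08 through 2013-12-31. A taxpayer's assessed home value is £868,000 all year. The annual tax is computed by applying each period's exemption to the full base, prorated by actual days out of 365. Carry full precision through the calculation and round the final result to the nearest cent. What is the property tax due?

2013-01-01 to 2013-07-07: 188 days, exemption £667,000 → (£868,000 − £667,000) × 2.45% × 188/365 = £2,536.4548
2013-07-08 to 2013-12-31: 177 days, exemption £550,000 → (£868,000 − £550,000) × 2.45% × 177/365 = £3,778.1014
Total = £6,314.5562

£6,314.56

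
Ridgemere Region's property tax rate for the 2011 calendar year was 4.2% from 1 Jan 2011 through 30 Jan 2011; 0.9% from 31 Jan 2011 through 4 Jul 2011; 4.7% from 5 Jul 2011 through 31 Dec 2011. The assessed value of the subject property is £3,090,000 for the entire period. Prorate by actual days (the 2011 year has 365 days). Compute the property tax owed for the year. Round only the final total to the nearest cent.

1 Jan – 30 Jan 2011: 30 days at 4.2% → £3,090,000 × 4.2% × 30/365 = £10,666.8493
31 Jan – 4 Jul 2011: 155 days at 0.9% → £3,090,000 × 0.9% × 155/365 = £11,809.7260
5 Jul – 31 Dec 2011: 180 days at 4.7% → £3,090,000 × 4.7% × 180/365 = £71,620.2740
Total = £94,096.8493

£94,096.85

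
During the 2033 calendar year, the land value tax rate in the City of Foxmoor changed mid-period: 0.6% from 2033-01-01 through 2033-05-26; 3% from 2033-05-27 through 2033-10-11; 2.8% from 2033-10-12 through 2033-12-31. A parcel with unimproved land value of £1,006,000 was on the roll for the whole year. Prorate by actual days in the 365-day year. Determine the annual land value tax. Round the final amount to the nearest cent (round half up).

2033-01-01 to 2033-05-26: 146 days at 0.6% → £1,006,000 × 0.6% × 146/365 = £2,414.4000
2033-05-27 to 2033-10-11: 138 days at 3% → £1,006,000 × 3% × 138/365 = £11,410.5205
2033-10-12 to 2033-12-31: 81 days at 2.8% → £1,006,000 × 2.8% × 81/365 = £6,250.9808
Total = £20,075.9014

£20,075.90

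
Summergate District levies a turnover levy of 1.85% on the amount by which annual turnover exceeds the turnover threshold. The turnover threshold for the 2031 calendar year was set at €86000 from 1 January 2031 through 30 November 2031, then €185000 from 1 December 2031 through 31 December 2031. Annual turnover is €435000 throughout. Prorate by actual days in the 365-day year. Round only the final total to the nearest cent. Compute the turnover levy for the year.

1 January – 30 November 2031: 334 days, exemption €86000 → (€435000 − €86000) × 1.85% × 334/365 = €5908.1397
1 December – 31 December 2031: 31 days, exemption €185000 → (€435000 − €185000) × 1.85% × 31/365 = €392.8082
Total = €6300.9479

€6300.95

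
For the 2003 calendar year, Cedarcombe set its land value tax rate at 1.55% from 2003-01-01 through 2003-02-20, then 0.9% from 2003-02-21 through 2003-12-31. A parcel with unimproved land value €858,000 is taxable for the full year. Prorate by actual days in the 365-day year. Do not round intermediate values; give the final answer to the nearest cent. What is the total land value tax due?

2003-01-01 to 2003-02-20: 51 days at 1.55% → €858,000 × 1.55% × 51/365 = €1,858.2164
2003-02-21 to 2003-12-31: 314 days at 0.9% → €858,000 × 0.9% × 314/365 = €6,643.0356
Total = €8,501.2521

€8,501.25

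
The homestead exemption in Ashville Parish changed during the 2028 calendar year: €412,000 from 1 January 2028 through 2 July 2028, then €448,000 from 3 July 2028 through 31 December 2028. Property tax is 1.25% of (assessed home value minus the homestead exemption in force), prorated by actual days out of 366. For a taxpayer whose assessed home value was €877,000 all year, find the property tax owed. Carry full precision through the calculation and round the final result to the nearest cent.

€5,588.73

1 January – 2 July 2028: 184 days, exemption €412,000 → (€877,000 − €412,000) × 1.25% × 184/366 = €2,922.1311
3 July – 31 December 2028: 182 days, exemption €448,000 → (€877,000 − €448,000) × 1.25% × 182/366 = €2,666.5984
Total = €5,588.7295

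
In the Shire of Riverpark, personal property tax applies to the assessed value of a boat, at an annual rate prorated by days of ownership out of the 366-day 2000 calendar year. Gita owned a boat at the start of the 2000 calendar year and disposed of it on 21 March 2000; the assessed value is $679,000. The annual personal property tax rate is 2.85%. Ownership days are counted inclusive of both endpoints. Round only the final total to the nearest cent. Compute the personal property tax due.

Days held (1 January – 21 March 2000): 81 out of 366
Tax = $679,000 × 2.85% × 81/366 = $4,282.7090

$4,282.71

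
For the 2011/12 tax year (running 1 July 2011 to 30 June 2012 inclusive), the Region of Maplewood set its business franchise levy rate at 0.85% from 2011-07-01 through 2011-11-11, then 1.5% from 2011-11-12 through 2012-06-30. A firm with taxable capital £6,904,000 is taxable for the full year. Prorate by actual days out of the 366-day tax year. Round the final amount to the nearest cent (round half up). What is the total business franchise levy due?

£87,129.99

2011-07-01 to 2011-11-11: 134 days at 0.85% → £6,904,000 × 0.85% × 134/366 = £21,485.3989
2011-11-12 to 2012-06-30: 232 days at 1.5% → £6,904,000 × 1.5% × 232/366 = £65,644.5902
Total = £87,129.9891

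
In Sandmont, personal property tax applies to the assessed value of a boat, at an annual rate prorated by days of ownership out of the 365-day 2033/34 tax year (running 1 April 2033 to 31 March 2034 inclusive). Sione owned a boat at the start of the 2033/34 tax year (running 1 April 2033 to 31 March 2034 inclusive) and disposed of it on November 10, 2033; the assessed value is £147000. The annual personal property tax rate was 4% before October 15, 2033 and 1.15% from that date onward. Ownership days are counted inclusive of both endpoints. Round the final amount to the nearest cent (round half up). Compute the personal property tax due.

£3298.64

April 1 – October 14, 2033: 197 days at 4% → £147000 × 4% × 197/365 = £3173.5890
October 15 – November 10, 2033: 27 days at 1.15% → £147000 × 1.15% × 27/365 = £125.0507
Total = £3298.6397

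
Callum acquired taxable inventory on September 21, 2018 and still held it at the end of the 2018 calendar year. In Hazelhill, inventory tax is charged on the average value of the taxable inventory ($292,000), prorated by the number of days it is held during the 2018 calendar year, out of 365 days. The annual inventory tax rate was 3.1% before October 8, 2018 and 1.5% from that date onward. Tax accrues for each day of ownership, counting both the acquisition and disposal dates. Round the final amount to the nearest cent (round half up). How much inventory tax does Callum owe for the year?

$1,441.60

September 21 – October 7, 2018: 17 days at 3.1% → $292,000 × 3.1% × 17/365 = $421.6000
October 8 – December 31, 2018: 85 days at 1.5% → $292,000 × 1.5% × 85/365 = $1,020.0000
Total = $1,441.6000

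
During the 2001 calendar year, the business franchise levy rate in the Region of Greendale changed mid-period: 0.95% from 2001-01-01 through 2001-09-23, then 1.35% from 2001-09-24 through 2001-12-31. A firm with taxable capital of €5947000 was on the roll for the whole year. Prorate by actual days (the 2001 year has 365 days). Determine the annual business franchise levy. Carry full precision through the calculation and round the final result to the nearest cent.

2001-01-01 to 2001-09-23: 266 days at 0.95% → €5947000 × 0.95% × 266/365 = €41172.7918
2001-09-24 to 2001-12-31: 99 days at 1.35% → €5947000 × 1.35% × 99/365 = €21775.7959
Total = €62948.5877

€62948.59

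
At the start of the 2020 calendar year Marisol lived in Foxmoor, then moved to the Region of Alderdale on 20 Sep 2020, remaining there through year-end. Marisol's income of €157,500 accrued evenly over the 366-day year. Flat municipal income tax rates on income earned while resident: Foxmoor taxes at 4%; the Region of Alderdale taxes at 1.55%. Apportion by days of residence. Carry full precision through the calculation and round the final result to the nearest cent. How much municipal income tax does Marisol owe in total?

€5,214.07

Foxmoor, 1 Jan – 19 Sep 2020: 263 days → €157,500 × 4% × 263/366 = €4,527.0492
The Region of Alderdale, 20 Sep – 31 Dec 2020: 103 days → €157,500 × 1.55% × 103/366 = €687.0184
Total = €5,214.0676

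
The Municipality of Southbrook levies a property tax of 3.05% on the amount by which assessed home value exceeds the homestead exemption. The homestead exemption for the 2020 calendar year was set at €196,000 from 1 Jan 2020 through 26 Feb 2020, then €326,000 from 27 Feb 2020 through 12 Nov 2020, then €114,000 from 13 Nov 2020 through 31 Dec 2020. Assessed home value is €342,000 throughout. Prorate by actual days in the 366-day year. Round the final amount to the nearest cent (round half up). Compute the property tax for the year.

€1,971.17

1 Jan – 26 Feb 2020: 57 days, exemption €196,000 → (€342,000 − €196,000) × 3.05% × 57/366 = €693.5000
27 Feb – 12 Nov 2020: 260 days, exemption €326,000 → (€342,000 − €326,000) × 3.05% × 260/366 = €346.6667
13 Nov – 31 Dec 2020: 49 days, exemption €114,000 → (€342,000 − €114,000) × 3.05% × 49/366 = €931.0000
Total = €1,971.1667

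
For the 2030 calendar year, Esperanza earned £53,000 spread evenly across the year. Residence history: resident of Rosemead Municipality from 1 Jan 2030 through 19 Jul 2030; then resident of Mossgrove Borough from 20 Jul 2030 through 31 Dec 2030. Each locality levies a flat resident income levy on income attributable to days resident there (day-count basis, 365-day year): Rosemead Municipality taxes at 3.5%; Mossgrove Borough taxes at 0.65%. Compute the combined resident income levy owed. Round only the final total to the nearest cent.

£1,172.17

Rosemead Municipality, 1 Jan – 19 Jul 2030: 200 days → £53,000 × 3.5% × 200/365 = £1,016.4384
Mossgrove Borough, 20 Jul – 31 Dec 2030: 165 days → £53,000 × 0.65% × 165/365 = £155.7329
Total = £1,172.1712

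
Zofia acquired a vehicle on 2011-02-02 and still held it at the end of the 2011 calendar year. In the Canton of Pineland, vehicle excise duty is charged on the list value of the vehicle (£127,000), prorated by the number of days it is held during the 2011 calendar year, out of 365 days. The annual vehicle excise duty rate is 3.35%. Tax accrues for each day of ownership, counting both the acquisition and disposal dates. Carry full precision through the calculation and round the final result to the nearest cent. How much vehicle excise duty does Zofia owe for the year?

Days held (2011-02-02 to 2011-12-31): 333 out of 365
Tax = £127,000 × 3.35% × 333/365 = £3,881.5027

£3,881.50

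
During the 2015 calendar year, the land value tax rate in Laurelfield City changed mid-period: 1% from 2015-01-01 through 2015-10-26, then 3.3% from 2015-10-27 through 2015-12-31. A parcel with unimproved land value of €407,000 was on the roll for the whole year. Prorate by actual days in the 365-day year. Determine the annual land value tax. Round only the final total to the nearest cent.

2015-01-01 to 2015-10-26: 299 days at 1% → €407,000 × 1% × 299/365 = €3,334.0548
2015-10-27 to 2015-12-31: 66 days at 3.3% → €407,000 × 3.3% × 66/365 = €2,428.6192
Total = €5,762.6740

€5,762.67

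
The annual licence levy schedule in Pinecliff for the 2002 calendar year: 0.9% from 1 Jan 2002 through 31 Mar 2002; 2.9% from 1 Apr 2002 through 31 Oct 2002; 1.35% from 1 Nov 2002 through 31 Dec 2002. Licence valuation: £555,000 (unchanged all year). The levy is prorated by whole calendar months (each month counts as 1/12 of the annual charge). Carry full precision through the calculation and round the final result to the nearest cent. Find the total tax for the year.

£11,886.25

1 Jan – 31 Mar 2002: 3 months at 0.9% → £555,000 × 0.9% × 3/12 = £1,248.7500
1 Apr – 31 Oct 2002: 7 months at 2.9% → £555,000 × 2.9% × 7/12 = £9,388.7500
1 Nov – 31 Dec 2002: 2 months at 1.35% → £555,000 × 1.35% × 2/12 = £1,248.7500
Total = £11,886.2500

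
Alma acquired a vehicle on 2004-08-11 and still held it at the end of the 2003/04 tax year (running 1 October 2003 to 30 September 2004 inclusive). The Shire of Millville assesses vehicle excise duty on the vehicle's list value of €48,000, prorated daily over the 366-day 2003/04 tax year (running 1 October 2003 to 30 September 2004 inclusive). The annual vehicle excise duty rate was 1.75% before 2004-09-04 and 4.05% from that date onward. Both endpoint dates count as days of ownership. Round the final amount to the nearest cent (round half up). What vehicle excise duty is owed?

€198.49

2004-08-11 to 2004-09-03: 24 days at 1.75% → €48,000 × 1.75% × 24/366 = €55.0820
2004-09-04 to 2004-09-30: 27 days at 4.05% → €48,000 × 4.05% × 27/366 = €143.4098
Total = €198.4918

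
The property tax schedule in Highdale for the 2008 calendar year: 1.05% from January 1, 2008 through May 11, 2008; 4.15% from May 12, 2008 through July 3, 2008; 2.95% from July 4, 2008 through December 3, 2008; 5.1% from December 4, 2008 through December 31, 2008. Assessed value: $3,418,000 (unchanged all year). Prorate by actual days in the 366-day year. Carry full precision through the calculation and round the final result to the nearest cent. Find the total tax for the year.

$88,970.73

January 1 – May 11, 2008: 132 days at 1.05% → $3,418,000 × 1.05% × 132/366 = $12,943.5738
May 12 – July 3, 2008: 53 days at 4.15% → $3,418,000 × 4.15% × 53/366 = $20,540.6858
July 4 – December 3, 2008: 153 days at 2.95% → $3,418,000 × 2.95% × 153/366 = $42,150.6639
December 4 – December 31, 2008: 28 days at 5.1% → $3,418,000 × 5.1% × 28/366 = $13,335.8033
Total = $88,970.7268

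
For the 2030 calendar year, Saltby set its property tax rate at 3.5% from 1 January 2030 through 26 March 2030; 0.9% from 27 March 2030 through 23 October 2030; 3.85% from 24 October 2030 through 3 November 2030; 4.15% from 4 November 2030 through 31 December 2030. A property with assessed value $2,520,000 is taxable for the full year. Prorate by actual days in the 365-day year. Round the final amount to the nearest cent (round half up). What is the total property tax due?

$53,192.71

1 January – 26 March 2030: 85 days at 3.5% → $2,520,000 × 3.5% × 85/365 = $20,539.7260
27 March – 23 October 2030: 211 days at 0.9% → $2,520,000 × 0.9% × 211/365 = $13,110.9041
24 October – 3 November 2030: 11 days at 3.85% → $2,520,000 × 3.85% × 11/365 = $2,923.8904
4 November – 31 December 2030: 58 days at 4.15% → $2,520,000 × 4.15% × 58/365 = $16,618.1918
Total = $53,192.7123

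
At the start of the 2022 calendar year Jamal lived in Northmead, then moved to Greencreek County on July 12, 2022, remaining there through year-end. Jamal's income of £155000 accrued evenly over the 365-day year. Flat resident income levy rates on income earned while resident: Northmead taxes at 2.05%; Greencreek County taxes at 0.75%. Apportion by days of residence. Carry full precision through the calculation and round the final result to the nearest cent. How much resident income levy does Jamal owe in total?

£2222.45

Northmead, January 1 – July 11, 2022: 192 days → £155000 × 2.05% × 192/365 = £1671.4521
Greencreek County, July 12 – December 31, 2022: 173 days → £155000 × 0.75% × 173/365 = £550.9932
Total = £2222.4452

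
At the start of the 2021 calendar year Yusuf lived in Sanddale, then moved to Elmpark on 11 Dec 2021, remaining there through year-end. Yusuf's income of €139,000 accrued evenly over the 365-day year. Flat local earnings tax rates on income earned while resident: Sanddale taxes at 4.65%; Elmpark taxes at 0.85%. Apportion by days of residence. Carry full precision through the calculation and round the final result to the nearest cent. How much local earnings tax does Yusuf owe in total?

€6,159.60

Sanddale, 1 Jan – 10 Dec 2021: 344 days → €139,000 × 4.65% × 344/365 = €6,091.6274
Elmpark, 11 Dec – 31 Dec 2021: 21 days → €139,000 × 0.85% × 21/365 = €67.9767
Total = €6,159.6041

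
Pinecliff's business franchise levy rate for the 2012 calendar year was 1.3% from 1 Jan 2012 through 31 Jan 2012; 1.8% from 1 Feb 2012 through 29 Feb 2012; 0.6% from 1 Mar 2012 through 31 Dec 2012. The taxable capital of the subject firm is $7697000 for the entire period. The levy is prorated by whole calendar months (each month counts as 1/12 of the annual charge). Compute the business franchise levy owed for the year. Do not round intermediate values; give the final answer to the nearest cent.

$58368.92

1 Jan – 31 Jan 2012: 1 month at 1.3% → $7697000 × 1.3% × 1/12 = $8338.4167
1 Feb – 29 Feb 2012: 1 month at 1.8% → $7697000 × 1.8% × 1/12 = $11545.5000
1 Mar – 31 Dec 2012: 10 months at 0.6% → $7697000 × 0.6% × 10/12 = $38485.0000
Total = $58368.9167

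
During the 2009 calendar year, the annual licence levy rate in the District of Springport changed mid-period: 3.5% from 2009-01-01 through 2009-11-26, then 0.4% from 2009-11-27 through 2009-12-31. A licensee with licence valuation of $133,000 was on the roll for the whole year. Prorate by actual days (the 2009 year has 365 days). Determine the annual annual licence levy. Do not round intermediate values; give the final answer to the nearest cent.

$4,259.64

2009-01-01 to 2009-11-26: 330 days at 3.5% → $133,000 × 3.5% × 330/365 = $4,208.6301
2009-11-27 to 2009-12-31: 35 days at 0.4% → $133,000 × 0.4% × 35/365 = $51.0137
Total = $4,259.6438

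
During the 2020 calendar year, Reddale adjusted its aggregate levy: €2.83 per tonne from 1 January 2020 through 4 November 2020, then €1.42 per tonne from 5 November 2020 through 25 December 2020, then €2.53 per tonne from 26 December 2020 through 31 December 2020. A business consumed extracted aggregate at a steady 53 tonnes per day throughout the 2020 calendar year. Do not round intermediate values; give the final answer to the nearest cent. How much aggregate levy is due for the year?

€50,989.71

1 January – 4 November 2020: 309 days × 53 tonnes/day = 16,377 tonnes at €2.83/tonne → €46,346.91
5 November – 25 December 2020: 51 days × 53 tonnes/day = 2,703 tonnes at €1.42/tonne → €3,838.26
26 December – 31 December 2020: 6 days × 53 tonnes/day = 318 tonnes at €2.53/tonne → €804.54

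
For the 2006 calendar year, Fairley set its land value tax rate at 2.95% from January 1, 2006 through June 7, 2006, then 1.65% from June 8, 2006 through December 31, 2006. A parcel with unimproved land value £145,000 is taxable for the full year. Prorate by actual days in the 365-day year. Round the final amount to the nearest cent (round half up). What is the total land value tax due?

January 1 – June 7, 2006: 158 days at 2.95% → £145,000 × 2.95% × 158/365 = £1,851.6301
June 8 – December 31, 2006: 207 days at 1.65% → £145,000 × 1.65% × 207/365 = £1,356.8425
Total = £3,208.4726

£3,208.47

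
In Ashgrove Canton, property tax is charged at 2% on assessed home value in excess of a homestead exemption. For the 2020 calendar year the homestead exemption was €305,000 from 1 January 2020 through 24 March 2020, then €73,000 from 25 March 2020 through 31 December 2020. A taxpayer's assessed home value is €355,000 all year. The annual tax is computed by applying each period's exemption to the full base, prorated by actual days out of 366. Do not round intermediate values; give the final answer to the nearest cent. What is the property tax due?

€4,575.08

1 January – 24 March 2020: 84 days, exemption €305,000 → (€355,000 − €305,000) × 2% × 84/366 = €229.5082
25 March – 31 December 2020: 282 days, exemption €73,000 → (€355,000 − €73,000) × 2% × 282/366 = €4,345.5738
Total = €4,575.0820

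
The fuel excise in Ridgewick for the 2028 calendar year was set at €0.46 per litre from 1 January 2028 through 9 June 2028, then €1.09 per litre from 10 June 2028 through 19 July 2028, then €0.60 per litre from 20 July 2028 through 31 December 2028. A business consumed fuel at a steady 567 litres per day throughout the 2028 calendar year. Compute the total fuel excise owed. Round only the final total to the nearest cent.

1 January – 9 June 2028: 161 days × 567 litres/day = 91,287 litres at €0.46/litre → €41,992.02
10 June – 19 July 2028: 40 days × 567 litres/day = 22,680 litres at €1.09/litre → €24,721.20
20 July – 31 December 2028: 165 days × 567 litres/day = 93,555 litres at €0.60/litre → €56,133.00

€122,846.22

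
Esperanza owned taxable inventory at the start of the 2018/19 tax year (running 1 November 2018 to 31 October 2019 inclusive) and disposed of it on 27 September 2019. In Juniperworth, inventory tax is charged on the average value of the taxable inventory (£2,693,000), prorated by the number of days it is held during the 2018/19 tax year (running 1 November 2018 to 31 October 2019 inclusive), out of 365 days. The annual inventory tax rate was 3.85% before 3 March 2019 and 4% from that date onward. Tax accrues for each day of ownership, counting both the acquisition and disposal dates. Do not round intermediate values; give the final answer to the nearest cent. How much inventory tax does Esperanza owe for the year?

£96,335.62

1 November 2018 – 2 March 2019: 122 days at 3.85% → £2,693,000 × 3.85% × 122/365 = £34,654.8521
3 March – 27 September 2019: 209 days at 4% → £2,693,000 × 4% × 209/365 = £61,680.7671
Total = £96,335.6192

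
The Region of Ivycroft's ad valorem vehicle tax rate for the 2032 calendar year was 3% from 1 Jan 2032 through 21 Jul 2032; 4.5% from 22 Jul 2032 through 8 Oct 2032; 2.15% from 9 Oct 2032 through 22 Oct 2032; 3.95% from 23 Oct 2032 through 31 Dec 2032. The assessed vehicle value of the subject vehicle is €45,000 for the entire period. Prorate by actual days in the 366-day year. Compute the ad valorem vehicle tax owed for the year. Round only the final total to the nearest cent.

€1,562.83

1 Jan – 21 Jul 2032: 203 days at 3% → €45,000 × 3% × 203/366 = €748.7705
22 Jul – 8 Oct 2032: 79 days at 4.5% → €45,000 × 4.5% × 79/366 = €437.0902
9 Oct – 22 Oct 2032: 14 days at 2.15% → €45,000 × 2.15% × 14/366 = €37.0082
23 Oct – 31 Dec 2032: 70 days at 3.95% → €45,000 × 3.95% × 70/366 = €339.9590
Total = €1,562.8279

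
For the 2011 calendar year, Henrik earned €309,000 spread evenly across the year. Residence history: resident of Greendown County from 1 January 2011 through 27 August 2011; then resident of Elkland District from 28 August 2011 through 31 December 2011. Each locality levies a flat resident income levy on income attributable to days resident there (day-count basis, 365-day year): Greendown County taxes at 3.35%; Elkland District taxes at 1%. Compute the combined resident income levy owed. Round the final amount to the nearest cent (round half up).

Greendown County, 1 January – 27 August 2011: 239 days → €309,000 × 3.35% × 239/365 = €6,778.1055
Elkland District, 28 August – 31 December 2011: 126 days → €309,000 × 1% × 126/365 = €1,066.6849
Total = €7,844.7904

€7,844.79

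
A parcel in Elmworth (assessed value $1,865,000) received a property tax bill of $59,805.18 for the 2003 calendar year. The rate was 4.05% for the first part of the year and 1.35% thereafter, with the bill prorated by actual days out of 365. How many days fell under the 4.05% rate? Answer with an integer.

Let d = days at the first rate; then 365 − d days at the second rate.
$1,865,000 × [4.05%·d + 1.35%·(365−d)] / 365 = $59,805.18
Solving gives d = 251, so the new rate took effect on September 9, 2003.

251 days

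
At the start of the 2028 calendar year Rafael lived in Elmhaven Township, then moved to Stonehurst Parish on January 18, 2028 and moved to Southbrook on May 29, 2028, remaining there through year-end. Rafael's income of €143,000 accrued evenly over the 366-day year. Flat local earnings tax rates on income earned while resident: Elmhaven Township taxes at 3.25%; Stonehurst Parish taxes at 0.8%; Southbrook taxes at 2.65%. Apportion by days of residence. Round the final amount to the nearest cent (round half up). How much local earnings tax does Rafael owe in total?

€2,875.24

Elmhaven Township, January 1 – January 17, 2028: 17 days → €143,000 × 3.25% × 17/366 = €215.8675
Stonehurst Parish, January 18 – May 28, 2028: 132 days → €143,000 × 0.8% × 132/366 = €412.5902
Southbrook, May 29 – December 31, 2028: 217 days → €143,000 × 2.65% × 217/366 = €2,246.7801
Total = €2,875.2377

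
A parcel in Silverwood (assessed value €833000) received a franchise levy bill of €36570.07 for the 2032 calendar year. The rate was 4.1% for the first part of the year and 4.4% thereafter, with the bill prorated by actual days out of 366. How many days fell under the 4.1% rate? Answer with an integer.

12 days

Let d = days at the first rate; then 366 − d days at the second rate.
€833000 × [4.1%·d + 4.4%·(366−d)] / 366 = €36570.07
Solving gives d = 12, so the new rate took effect on 13 January 2032.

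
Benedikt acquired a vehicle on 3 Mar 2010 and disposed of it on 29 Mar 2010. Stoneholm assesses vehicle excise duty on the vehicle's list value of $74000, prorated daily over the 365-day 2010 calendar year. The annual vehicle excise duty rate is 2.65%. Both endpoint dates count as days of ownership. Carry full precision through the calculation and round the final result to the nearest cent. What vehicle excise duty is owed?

$145.06

Days held (3 Mar – 29 Mar 2010): 27 out of 365
Tax = $74000 × 2.65% × 27/365 = $145.0603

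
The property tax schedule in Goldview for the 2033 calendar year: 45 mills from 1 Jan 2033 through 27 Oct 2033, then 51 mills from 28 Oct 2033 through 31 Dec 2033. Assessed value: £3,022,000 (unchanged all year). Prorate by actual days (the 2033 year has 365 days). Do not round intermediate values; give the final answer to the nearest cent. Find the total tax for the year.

1 Jan – 27 Oct 2033: 300 days at 45 mills → £3,022,000 × 4.5% × 300/365 = £111,772.6027
28 Oct – 31 Dec 2033: 65 days at 51 mills → £3,022,000 × 5.1% × 65/365 = £27,446.3836
Total = £139,218.9863

£139,218.99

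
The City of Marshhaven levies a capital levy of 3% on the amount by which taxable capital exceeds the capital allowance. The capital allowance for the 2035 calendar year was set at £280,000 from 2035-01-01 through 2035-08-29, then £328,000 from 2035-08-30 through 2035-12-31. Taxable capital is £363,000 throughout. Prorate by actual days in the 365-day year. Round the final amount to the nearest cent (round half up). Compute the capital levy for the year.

2035-01-01 to 2035-08-29: 241 days, exemption £280,000 → (£363,000 − £280,000) × 3% × 241/365 = £1,644.0822
2035-08-30 to 2035-12-31: 124 days, exemption £328,000 → (£363,000 − £328,000) × 3% × 124/365 = £356.7123
Total = £2,000.7945

£2,000.79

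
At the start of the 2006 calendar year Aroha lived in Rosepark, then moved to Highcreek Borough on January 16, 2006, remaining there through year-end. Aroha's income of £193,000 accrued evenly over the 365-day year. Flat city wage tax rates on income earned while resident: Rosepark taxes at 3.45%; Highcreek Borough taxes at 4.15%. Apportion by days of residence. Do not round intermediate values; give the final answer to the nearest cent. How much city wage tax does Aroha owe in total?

£7,953.98

Rosepark, January 1 – January 15, 2006: 15 days → £193,000 × 3.45% × 15/365 = £273.6370
Highcreek Borough, January 16 – December 31, 2006: 350 days → £193,000 × 4.15% × 350/365 = £7,680.3425
Total = £7,953.9795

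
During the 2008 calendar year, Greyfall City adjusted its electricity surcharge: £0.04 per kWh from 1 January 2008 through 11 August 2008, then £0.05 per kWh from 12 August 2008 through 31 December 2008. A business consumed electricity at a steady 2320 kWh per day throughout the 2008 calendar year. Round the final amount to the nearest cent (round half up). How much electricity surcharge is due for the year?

£37,259.20

1 January – 11 August 2008: 224 days × 2320 kWh/day = 519,680 kWh at £0.04/kWh → £20,787.20
12 August – 31 December 2008: 142 days × 2320 kWh/day = 329,440 kWh at £0.05/kWh → £16,472.00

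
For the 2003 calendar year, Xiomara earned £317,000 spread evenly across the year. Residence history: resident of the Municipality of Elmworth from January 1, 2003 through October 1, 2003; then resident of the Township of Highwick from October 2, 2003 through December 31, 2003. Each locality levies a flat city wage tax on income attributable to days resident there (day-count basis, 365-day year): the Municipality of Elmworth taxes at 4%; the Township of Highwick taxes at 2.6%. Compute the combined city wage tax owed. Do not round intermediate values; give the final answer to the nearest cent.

£11,573.54

The Municipality of Elmworth, January 1 – October 1, 2003: 274 days → £317,000 × 4% × 274/365 = £9,518.6849
The Township of Highwick, October 2 – December 31, 2003: 91 days → £317,000 × 2.6% × 91/365 = £2,054.8548
Total = £11,573.5397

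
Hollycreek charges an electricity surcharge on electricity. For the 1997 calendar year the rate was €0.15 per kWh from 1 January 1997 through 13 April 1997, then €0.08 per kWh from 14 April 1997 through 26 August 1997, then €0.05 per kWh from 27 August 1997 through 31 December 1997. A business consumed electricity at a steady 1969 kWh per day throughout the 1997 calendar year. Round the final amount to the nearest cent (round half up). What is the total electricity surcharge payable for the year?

€64,189.40

1 January – 13 April 1997: 103 days × 1969 kWh/day = 202,807 kWh at €0.15/kWh → €30,421.05
14 April – 26 August 1997: 135 days × 1969 kWh/day = 265,815 kWh at €0.08/kWh → €21,265.20
27 August – 31 December 1997: 127 days × 1969 kWh/day = 250,063 kWh at €0.05/kWh → €12,503.15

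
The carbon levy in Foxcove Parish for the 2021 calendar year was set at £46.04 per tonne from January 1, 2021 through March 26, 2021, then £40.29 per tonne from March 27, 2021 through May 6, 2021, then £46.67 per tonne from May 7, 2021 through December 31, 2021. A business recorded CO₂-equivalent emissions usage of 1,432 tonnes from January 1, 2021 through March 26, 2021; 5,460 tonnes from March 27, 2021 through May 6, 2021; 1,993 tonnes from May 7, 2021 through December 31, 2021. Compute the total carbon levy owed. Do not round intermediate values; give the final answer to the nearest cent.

January 1 – March 26, 2021: 1,432 tonnes at £46.04/tonne → £65,929.28
March 27 – May 6, 2021: 5,460 tonnes at £40.29/tonne → £219,983.40
May 7 – December 31, 2021: 1,993 tonnes at £46.67/tonne → £93,013.31

£378,925.99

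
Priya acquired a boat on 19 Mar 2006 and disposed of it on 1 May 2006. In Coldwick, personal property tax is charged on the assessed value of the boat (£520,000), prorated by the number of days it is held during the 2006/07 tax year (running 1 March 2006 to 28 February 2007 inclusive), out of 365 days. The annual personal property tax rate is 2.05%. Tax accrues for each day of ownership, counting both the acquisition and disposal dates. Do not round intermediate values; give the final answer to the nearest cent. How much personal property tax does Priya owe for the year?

Days held (19 Mar – 1 May 2006): 44 out of 365
Tax = £520,000 × 2.05% × 44/365 = £1,285.0411

£1,285.04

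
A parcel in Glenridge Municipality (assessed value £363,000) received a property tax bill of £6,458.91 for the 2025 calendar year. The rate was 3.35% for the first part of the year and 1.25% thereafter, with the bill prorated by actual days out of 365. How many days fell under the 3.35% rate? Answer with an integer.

Let d = days at the first rate; then 365 − d days at the second rate.
£363,000 × [3.35%·d + 1.25%·(365−d)] / 365 = £6,458.91
Solving gives d = 92, so the new rate took effect on 3 Apr 2025.

92 days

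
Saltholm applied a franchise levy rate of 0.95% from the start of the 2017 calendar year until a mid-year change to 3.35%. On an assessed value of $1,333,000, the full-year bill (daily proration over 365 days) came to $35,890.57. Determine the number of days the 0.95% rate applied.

100 days

Let d = days at the first rate; then 365 − d days at the second rate.
$1,333,000 × [0.95%·d + 3.35%·(365−d)] / 365 = $35,890.57
Solving gives d = 100, so the new rate took effect on April 11, 2017.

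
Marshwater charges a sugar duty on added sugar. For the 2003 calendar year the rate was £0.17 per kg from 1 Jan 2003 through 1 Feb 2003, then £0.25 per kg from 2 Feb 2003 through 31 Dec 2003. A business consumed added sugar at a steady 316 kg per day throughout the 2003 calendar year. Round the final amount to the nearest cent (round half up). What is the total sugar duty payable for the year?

£28,026.04

1 Jan – 1 Feb 2003: 32 days × 316 kg/day = 10,112 kg at £0.17/kg → £1,719.04
2 Feb – 31 Dec 2003: 333 days × 316 kg/day = 105,228 kg at £0.25/kg → £26,307.00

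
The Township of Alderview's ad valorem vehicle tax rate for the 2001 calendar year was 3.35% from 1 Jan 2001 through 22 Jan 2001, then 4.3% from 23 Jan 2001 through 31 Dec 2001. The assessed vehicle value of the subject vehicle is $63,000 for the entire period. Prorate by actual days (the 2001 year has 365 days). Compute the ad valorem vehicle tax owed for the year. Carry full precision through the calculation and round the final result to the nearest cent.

$2,672.93

1 Jan – 22 Jan 2001: 22 days at 3.35% → $63,000 × 3.35% × 22/365 = $127.2082
23 Jan – 31 Dec 2001: 343 days at 4.3% → $63,000 × 4.3% × 343/365 = $2,545.7178
Total = $2,672.9260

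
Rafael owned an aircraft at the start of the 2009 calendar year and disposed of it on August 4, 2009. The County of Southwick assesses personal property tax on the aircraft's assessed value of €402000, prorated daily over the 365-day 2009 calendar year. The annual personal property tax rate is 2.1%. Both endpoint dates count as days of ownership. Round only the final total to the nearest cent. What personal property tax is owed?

Days held (January 1 – August 4, 2009): 216 out of 365
Tax = €402000 × 2.1% × 216/365 = €4995.8137

€4995.81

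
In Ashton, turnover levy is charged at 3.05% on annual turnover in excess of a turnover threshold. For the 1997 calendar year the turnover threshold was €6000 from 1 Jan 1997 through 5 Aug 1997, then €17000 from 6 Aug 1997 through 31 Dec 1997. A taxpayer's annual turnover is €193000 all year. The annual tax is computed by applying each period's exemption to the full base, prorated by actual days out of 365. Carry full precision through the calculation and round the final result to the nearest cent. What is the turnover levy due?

€5567.46

1 Jan – 5 Aug 1997: 217 days, exemption €6000 → (€193000 − €6000) × 3.05% × 217/365 = €3390.8479
6 Aug – 31 Dec 1997: 148 days, exemption €17000 → (€193000 − €17000) × 3.05% × 148/365 = €2176.6137
Total = €5567.4616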